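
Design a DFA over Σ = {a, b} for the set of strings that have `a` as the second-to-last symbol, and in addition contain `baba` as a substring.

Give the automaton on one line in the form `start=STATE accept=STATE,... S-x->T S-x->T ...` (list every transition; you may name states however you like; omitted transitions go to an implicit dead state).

Handle the two conditions separately and then intersect. The first has 7 states tracking the last 2 symbols read; the second has 5 states tracking whether and how much of `baba` has been seen. A product state is a pair (one from each), accepting exactly when both do. After merging equivalent states the machine shrinks.
        a   b  
>  s0   s0  s1 
   s1   s2  s1 
   s2   s0  s3 
   s3   s4  s1 
   s4   s5  s6 
 * s5   s5  s6 
 * s6   s4  s7 
   s7   s4  s7 
(> = start, * = accepting)

start=s0 accept=s5,s6 s0-a->s0 s0-b->s1 s1-a->s2 s1-b->s1 s2-a->s0 s2-b->s3 s3-a->s4 s3-b->s1 s4-a->s5 s4-b->s6 s5-a->s5 s5-b->s6 s6-a->s4 s6-b->s7 s7-a->s4 s7-b->s7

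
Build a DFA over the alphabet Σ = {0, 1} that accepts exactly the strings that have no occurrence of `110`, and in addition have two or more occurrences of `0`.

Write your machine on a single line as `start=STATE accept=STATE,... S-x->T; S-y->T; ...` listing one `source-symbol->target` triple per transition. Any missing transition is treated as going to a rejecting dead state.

start=q0; accept=q3,q6,q7; q0-0->q1; q0-1->q2; q1-0->q3; q1-1->q4; q2-0->q1; q2-1->q5; q3-0->q3; q3-1->q6; q4-0->q3; q4-1->q5; q5-0->q5; q5-1->q5; q6-0->q3; q6-1->q7; q7-0->q5; q7-1->q7

Handle the two conditions separately and then intersect. The first has 4 states tracking partial matches of the forbidden pattern `110`; the second has 4 states tracking the count of `0`s, saturating at 3. A product state is a pair (one from each), accepting exactly when both do. Minimizing collapses redundant product states.
An 8-state machine:
        0   1  
>  q0   q1  q2 
   q1   q3  q4 
   q2   q1  q5 
 * q3   q3  q6 
   q4   q3  q5 
   q5   q5  q5 
 * q6   q3  q7 
 * q7   q5  q7 
(> = start, * = accepting)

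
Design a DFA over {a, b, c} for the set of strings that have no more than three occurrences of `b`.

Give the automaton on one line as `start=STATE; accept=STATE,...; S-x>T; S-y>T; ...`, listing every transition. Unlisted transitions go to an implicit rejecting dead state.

start=q0; accept=q0,q1,q2,q3; q0-a>q0; q0-b>q1; q0-c>q0; q1-a>q1; q1-b>q2; q1-c>q1; q2-a>q2; q2-b>q3; q2-c>q2; q3-a>q3; q3-b>q4; q3-c>q3; q4-a>q4; q4-b>q4; q4-c>q4

Count `b`s, saturating at 4: states q0 through q3 mean 0 through 3 `b`s seen; q4 means more than 3. Each `b` increments (capped at q4); other symbols loop. Accept from {q0, q1, q2, q3}.
        a   b   c  
>* q0   q0  q1  q0 
 * q1   q1  q2  q1 
 * q2   q2  q3  q2 
 * q3   q3  q4  q3 
   q4   q4  q4  q4 
(> = start, * = accepting)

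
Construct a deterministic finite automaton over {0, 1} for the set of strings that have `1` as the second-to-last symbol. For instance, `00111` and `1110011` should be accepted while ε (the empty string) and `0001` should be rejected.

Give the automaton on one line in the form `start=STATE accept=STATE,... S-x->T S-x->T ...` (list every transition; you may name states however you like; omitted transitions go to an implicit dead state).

Because acceptance depends on a position counted from the end, the machine has to buffer the most recent 2 symbols. Make each state the string of the last up-to-2 symbols read; on input `x` shift the window left and append `x`. Accept when the buffered window has length 2 and begins with `1`.
       0  1 
>  A   B  C 
   B   D  E 
   C   F  G 
   D   D  E 
   E   F  G 
 * F   D  E 
 * G   F  G 
(> = start, * = accepting)

start=A accept=F,G A-0->B A-1->C B-0->D B-1->E C-0->F C-1->G D-0->D D-1->E E-0->F E-1->G F-0->D F-1->E G-0->F G-1->G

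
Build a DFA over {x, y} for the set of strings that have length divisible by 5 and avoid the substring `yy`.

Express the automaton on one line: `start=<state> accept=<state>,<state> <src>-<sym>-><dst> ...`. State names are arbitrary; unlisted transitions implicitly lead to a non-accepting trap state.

start=q0 accept=q0,q12 q0-x->q1 q0-y->q2 q1-x->q3 q1-y->q4 q2-x->q3 q2-y->q5 q3-x->q6 q3-y->q7 q4-x->q6 q4-y->q8 q5-x->q8 q5-y->q8 q6-x->q9 q6-y->q10 q7-x->q9 q7-y->q11 q8-x->q11 q8-y->q11 q9-x->q0 q9-y->q12 q10-x->q0 q10-y->q13 q11-x->q13 q11-y->q13 q12-x->q1 q12-y->q14 q13-x->q14 q13-y->q14 q14-x->q5 q14-y->q5

Handle the two conditions separately and then intersect. One (5 states) tracks the input length modulo 5; the other (3 states) tracks partial matches of the forbidden pattern `yy`. Each combined state is a pair, one component from each; accept when both components accept.
A 15-state machine:
          x    y  
>* q0     q1   q2 
   q1     q3   q4 
   q2     q3   q5 
   q3     q6   q7 
   q4     q6   q8 
   q5     q8   q8 
   q6     q9  q10 
   q7     q9  q11 
   q8    q11  q11 
   q9     q0  q12 
   q10    q0  q13 
   q11   q13  q13 
 * q12    q1  q14 
   q13   q14  q14 
   q14    q5   q5 
(> = start, * = accepting)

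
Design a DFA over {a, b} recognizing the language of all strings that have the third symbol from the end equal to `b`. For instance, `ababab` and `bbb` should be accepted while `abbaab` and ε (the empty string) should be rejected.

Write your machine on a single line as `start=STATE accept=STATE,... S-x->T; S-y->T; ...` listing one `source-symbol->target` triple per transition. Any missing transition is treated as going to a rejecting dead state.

A DFA must remember the last 3 symbols (since which symbol is third-to-last isn't known until the input ends). Use one state per possible window of the last ≤3 symbols; accept from those whose window starts with `b`.
With 15 states:
          a    b  
>  S0     S1   S2 
   S1     S3   S4 
   S2     S5   S6 
   S3     S7   S8 
   S4     S9  S10 
   S5    S11  S12 
   S6    S13  S14 
   S7     S7   S8 
   S8     S9  S10 
   S9    S11  S12 
   S10   S13  S14 
 * S11    S7   S8 
 * S12    S9  S10 
 * S13   S11  S12 
 * S14   S13  S14 
(> = start, * = accepting)

start=S0; accept=S11,S12,S13,S14; S0-a->S1; S0-b->S2; S1-a->S3; S1-b->S4; S2-a->S5; S2-b->S6; S3-a->S7; S3-b->S8; S4-a->S9; S4-b->S10; S5-a->S11; S5-b->S12; S6-a->S13; S6-b->S14; S7-a->S7; S7-b->S8; S8-a->S9; S8-b->S10; S9-a->S11; S9-b->S12; S10-a->S13; S10-b->S14; S11-a->S7; S11-b->S8; S12-a->S9; S12-b->S10; S13-a->S11; S13-b->S12; S14-a->S13; S14-b->S14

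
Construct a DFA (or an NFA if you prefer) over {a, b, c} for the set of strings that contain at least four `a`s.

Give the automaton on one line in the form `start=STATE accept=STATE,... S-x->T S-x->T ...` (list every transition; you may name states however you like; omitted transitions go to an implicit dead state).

Only the number of `a`s matters, and only up to 5. Make a chain S0 → S1 → S2 → S3 → S4 → S5 advanced by each `a` (with S5 absorbing); every other symbol self-loops. The accepting set is {S4, S5}.
With 6 states:
        a   b   c  
>  S0   S1  S0  S0 
   S1   S2  S1  S1 
   S2   S3  S2  S2 
   S3   S4  S3  S3 
 * S4   S5  S4  S4 
 * S5   S5  S5  S5 
(> = start, * = accepting)

start=S0 accept=S4,S5 S0-a->S1 S0-b->S0 S0-c->S0 S1-a->S2 S1-b->S1 S1-c->S1 S2-a->S3 S2-b->S2 S2-c->S2 S3-a->S4 S3-b->S3 S3-c->S3 S4-a->S5 S4-b->S4 S4-c->S4 S5-a->S5 S5-b->S5 S5-c->S5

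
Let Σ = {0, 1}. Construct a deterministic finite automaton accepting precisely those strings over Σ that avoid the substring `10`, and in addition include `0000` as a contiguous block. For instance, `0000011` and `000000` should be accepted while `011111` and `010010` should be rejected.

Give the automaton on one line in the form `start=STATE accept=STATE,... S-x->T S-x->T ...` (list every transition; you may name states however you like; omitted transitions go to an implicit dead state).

Run two small machines in parallel and take their product. The first has 3 states tracking partial matches of the forbidden pattern `10`; the second has 5 states tracking whether and how much of `0000` has been seen. A product state is a pair (one from each), accepting exactly when both do. Minimizing collapses redundant product states.
A 7-state machine:
        0   1  
>  S0   S1  S2 
   S1   S3  S2 
   S2   S2  S2 
   S3   S4  S2 
   S4   S5  S2 
 * S5   S5  S6 
 * S6   S2  S6 
(> = start, * = accepting)

start=S0 accept=S5,S6 S0-0->S1 S0-1->S2 S1-0->S3 S1-1->S2 S2-0->S2 S2-1->S2 S3-0->S4 S3-1->S2 S4-0->S5 S4-1->S2 S5-0->S5 S5-1->S6 S6-0->S2 S6-1->S6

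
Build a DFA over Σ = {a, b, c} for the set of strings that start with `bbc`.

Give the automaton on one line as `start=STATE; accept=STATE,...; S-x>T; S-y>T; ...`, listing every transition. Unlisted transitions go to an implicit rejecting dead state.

start=q0; accept=q3; q0-a>q4; q0-b>q1; q0-c>q4; q1-a>q4; q1-b>q2; q1-c>q4; q2-a>q4; q2-b>q4; q2-c>q3; q3-a>q3; q3-b>q3; q3-c>q3; q4-a>q4; q4-b>q4; q4-c>q4

Walk along `bbc` while the input agrees: from q0 take `b` to q1, and so on. Any deviation drops to the rejecting sink q4. Once q3 is reached the prefix is confirmed and every continuation is accepted.
        a   b   c  
>  q0   q4  q1  q4 
   q1   q4  q2  q4 
   q2   q4  q4  q3 
 * q3   q3  q3  q3 
   q4   q4  q4  q4 
(> = start, * = accepting)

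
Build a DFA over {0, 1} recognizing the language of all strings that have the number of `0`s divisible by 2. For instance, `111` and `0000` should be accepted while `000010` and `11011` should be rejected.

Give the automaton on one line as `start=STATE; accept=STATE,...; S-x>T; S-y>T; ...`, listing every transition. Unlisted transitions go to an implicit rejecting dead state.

The only thing that matters is how many `0`s have appeared, reduced mod 2. Use one state per residue: s0 for 0, …, s1 for 1. Reading `0` moves to the next residue; anything else stays put. s0 is accepting.
A 2-state machine:
        0   1  
>* s0   s1  s0 
   s1   s0  s1 
(> = start, * = accepting)

start=s0; accept=s0; s0-0>s1; s0-1>s0; s1-0>s0; s1-1>s1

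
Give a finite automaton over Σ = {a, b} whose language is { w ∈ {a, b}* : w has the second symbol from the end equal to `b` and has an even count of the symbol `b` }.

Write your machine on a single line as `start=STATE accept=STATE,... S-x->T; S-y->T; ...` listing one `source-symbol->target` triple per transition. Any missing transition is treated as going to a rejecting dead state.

start=s0; accept=s6,s9; s0-a->s1; s0-b->s2; s1-a->s3; s1-b->s4; s2-a->s5; s2-b->s6; s3-a->s3; s3-b->s4; s4-a->s5; s4-b->s6; s5-a->s7; s5-b->s8; s6-a->s9; s6-b->s10; s7-a->s7; s7-b->s8; s8-a->s9; s8-b->s10; s9-a->s3; s9-b->s4; s10-a->s5; s10-b->s6

Run two small machines in parallel and take their product. One (7 states) tracks the last 2 symbols read; the other (2 states) tracks the count of `b`s modulo 2. Each combined state is a pair, one component from each; accept when both components accept.
11 states suffice.
          a    b  
>  s0     s1   s2 
   s1     s3   s4 
   s2     s5   s6 
   s3     s3   s4 
   s4     s5   s6 
   s5     s7   s8 
 * s6     s9  s10 
   s7     s7   s8 
   s8     s9  s10 
 * s9     s3   s4 
   s10    s5   s6 
(> = start, * = accepting)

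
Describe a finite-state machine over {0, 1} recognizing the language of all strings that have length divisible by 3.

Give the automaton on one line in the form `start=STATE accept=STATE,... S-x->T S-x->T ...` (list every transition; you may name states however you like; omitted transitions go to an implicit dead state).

Only the length mod 3 matters, so use a 3-cycle: from any state, every input symbol moves to the next state, wrapping q2 back to q0. Mark q0 accepting.
With 3 states:
        0   1  
>* q0   q1  q1 
   q1   q2  q2 
   q2   q0  q0 
(> = start, * = accepting)

start=q0 accept=q0 q0-0->q1 q0-1->q1 q1-0->q2 q1-1->q2 q2-0->q0 q2-1->q0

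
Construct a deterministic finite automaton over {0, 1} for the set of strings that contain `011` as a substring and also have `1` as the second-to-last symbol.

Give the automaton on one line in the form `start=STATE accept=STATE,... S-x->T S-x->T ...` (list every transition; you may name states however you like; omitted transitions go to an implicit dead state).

Build one automaton per condition and run them in lockstep. The first has 4 states tracking whether and how much of `011` has been seen; the second has 7 states tracking the last 2 symbols read. A product state is a pair (one from each), accepting exactly when both do. After merging equivalent states the machine shrinks.
With 7 states:
        0   1  
>  S0   S1  S0 
   S1   S1  S2 
   S2   S1  S3 
 * S3   S4  S3 
 * S4   S5  S6 
   S5   S5  S6 
   S6   S4  S3 
(> = start, * = accepting)

start=S0 accept=S3,S4 S0-0->S1 S0-1->S0 S1-0->S1 S1-1->S2 S2-0->S1 S2-1->S3 S3-0->S4 S3-1->S3 S4-0->S5 S4-1->S6 S5-0->S5 S5-1->S6 S6-0->S4 S6-1->S3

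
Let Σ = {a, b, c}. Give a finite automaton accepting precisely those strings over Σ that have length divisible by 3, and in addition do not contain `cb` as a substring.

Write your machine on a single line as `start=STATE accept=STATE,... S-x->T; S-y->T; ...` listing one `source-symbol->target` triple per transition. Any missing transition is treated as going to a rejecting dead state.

Handle the two conditions separately and then intersect. The first has 3 states tracking the input length modulo 3; the second has 3 states tracking partial matches of the forbidden pattern `cb`. A product state is a pair (one from each), accepting exactly when both do. After merging equivalent states the machine shrinks.
7 states suffice.
        a   b   c  
>* q0   q1  q1  q2 
   q1   q3  q3  q4 
   q2   q3  q5  q4 
   q3   q0  q0  q6 
   q4   q0  q5  q6 
   q5   q5  q5  q5 
 * q6   q1  q5  q2 
(> = start, * = accepting)

start=q0; accept=q0,q6; q0-a->q1; q0-b->q1; q0-c->q2; q1-a->q3; q1-b->q3; q1-c->q4; q2-a->q3; q2-b->q5; q2-c->q4; q3-a->q0; q3-b->q0; q3-c->q6; q4-a->q0; q4-b->q5; q4-c->q6; q5-a->q5; q5-b->q5; q5-c->q5; q6-a->q1; q6-b->q5; q6-c->q2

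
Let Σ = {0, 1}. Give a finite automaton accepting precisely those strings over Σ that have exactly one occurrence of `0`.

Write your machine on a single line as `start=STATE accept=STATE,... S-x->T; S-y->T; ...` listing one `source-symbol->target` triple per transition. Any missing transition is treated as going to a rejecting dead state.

start=q0; accept=q1; q0-0->q1; q0-1->q0; q1-0->q2; q1-1->q1; q2-0->q2; q2-1->q2

Count `0`s, saturating at 2: state q0 means no `0` yet, q1 means one `0` seen, q2 means more than one. Each `0` increments (capped at q2); other symbols loop. Accept from {q1}.
A 3-state machine:
        0   1  
>  q0   q1  q0 
 * q1   q2  q1 
   q2   q2  q2 
(> = start, * = accepting)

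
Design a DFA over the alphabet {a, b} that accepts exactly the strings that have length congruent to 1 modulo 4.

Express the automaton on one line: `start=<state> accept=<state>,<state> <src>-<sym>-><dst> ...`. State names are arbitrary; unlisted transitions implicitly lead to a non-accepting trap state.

start=s0 accept=s1 s0-a->s1 s0-b->s1 s1-a->s2 s1-b->s2 s2-a->s3 s2-b->s3 s3-a->s0 s3-b->s0

Only the length mod 4 matters, so use a 4-cycle: from any state, every input symbol moves to the next state, wrapping s3 back to s0. Mark s1 accepting.
With 4 states:
        a   b  
>  s0   s1  s1 
 * s1   s2  s2 
   s2   s3  s3 
   s3   s0  s0 
(> = start, * = accepting)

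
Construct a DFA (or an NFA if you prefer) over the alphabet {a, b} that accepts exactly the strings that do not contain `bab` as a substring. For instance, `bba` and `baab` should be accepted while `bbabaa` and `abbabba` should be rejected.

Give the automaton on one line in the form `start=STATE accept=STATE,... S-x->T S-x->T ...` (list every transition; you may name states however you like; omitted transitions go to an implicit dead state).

start=q0 accept=q0,q1,q2 q0-a->q0 q0-b->q1 q1-a->q2 q1-b->q1 q2-a->q0 q2-b->q3 q3-a->q3 q3-b->q3

Track partial matches of the forbidden pattern `bab`. State q3 is a dead state reached once `bab` has occurred; every other state accepts. q0 means no part of `bab` is currently matched.
A 4-state machine:
        a   b  
>* q0   q0  q1 
 * q1   q2  q1 
 * q2   q0  q3 
   q3   q3  q3 
(> = start, * = accepting)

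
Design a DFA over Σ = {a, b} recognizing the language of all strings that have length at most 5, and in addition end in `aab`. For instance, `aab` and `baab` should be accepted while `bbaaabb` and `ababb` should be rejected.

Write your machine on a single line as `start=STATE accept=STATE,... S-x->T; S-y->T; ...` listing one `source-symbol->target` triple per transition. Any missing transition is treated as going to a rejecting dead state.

start=q0; accept=q7,q11,q15; q0-a->q1; q0-b->q2; q1-a->q3; q1-b->q4; q2-a->q5; q2-b->q4; q3-a->q6; q3-b->q7; q4-a->q8; q4-b->q9; q5-a->q6; q5-b->q9; q6-a->q10; q6-b->q11; q7-a->q12; q7-b->q13; q8-a->q10; q8-b->q13; q9-a->q12; q9-b->q13; q10-a->q14; q10-b->q15; q11-a->q16; q11-b->q17; q12-a->q14; q12-b->q17; q13-a->q16; q13-b->q17; q14-a->q18; q14-b->q19; q15-a->q20; q15-b->q21; q16-a->q18; q16-b->q21; q17-a->q20; q17-b->q21; q18-a->q18; q18-b->q19; q19-a->q20; q19-b->q21; q20-a->q18; q20-b->q21; q21-a->q20; q21-b->q21

Run two small machines in parallel and take their product. One (7 states) tracks the input length, saturating at 6; the other (4 states) tracks how much of the suffix `aab` has currently been matched. Each combined state is a pair, one component from each; accept when both components accept.
A 22-state machine:
          a    b  
>  q0     q1   q2 
   q1     q3   q4 
   q2     q5   q4 
   q3     q6   q7 
   q4     q8   q9 
   q5     q6   q9 
   q6    q10  q11 
 * q7    q12  q13 
   q8    q10  q13 
   q9    q12  q13 
   q10   q14  q15 
 * q11   q16  q17 
   q12   q14  q17 
   q13   q16  q17 
   q14   q18  q19 
 * q15   q20  q21 
   q16   q18  q21 
   q17   q20  q21 
   q18   q18  q19 
   q19   q20  q21 
   q20   q18  q21 
   q21   q20  q21 
(> = start, * = accepting)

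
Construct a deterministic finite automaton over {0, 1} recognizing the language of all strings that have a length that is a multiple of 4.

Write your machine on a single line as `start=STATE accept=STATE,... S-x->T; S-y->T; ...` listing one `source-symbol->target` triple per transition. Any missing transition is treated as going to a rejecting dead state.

start=q0; accept=q0; q0-0->q1; q0-1->q1; q1-0->q2; q1-1->q2; q2-0->q3; q2-1->q3; q3-0->q0; q3-1->q0

Count input length modulo 4: every symbol advances one step around the cycle q0 → q1 → q2 → q3 → q0. Accept at q0.
A 4-state machine:
        0   1  
>* q0   q1  q1 
   q1   q2  q2 
   q2   q3  q3 
   q3   q0  q0 
(> = start, * = accepting)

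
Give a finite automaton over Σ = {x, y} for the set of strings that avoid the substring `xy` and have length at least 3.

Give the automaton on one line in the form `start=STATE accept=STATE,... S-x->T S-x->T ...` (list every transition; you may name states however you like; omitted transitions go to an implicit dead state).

start=q0 accept=q6,q8,q9,q11 q0-x->q1 q0-y->q2 q1-x->q3 q1-y->q4 q2-x->q3 q2-y->q5 q3-x->q6 q3-y->q7 q4-x->q7 q4-y->q7 q5-x->q6 q5-y->q8 q6-x->q9 q6-y->q10 q7-x->q10 q7-y->q10 q8-x->q9 q8-y->q11 q9-x->q9 q9-y->q10 q10-x->q10 q10-y->q10 q11-x->q9 q11-y->q11

Handle the two conditions separately and then intersect. The first has 3 states tracking partial matches of the forbidden pattern `xy`; the second has 5 states tracking the input length, saturating at 4. A product state is a pair (one from each), accepting exactly when both do.
          x    y  
>  q0     q1   q2 
   q1     q3   q4 
   q2     q3   q5 
   q3     q6   q7 
   q4     q7   q7 
   q5     q6   q8 
 * q6     q9  q10 
   q7    q10  q10 
 * q8     q9  q11 
 * q9     q9  q10 
   q10   q10  q10 
 * q11    q9  q11 
(> = start, * = accepting)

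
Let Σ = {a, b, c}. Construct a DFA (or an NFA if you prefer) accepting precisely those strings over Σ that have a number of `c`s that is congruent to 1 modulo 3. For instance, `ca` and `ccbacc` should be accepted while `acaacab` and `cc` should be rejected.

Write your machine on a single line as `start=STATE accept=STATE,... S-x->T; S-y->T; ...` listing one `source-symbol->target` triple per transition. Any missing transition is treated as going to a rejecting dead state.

Keep the running count of `c`s modulo 3: each `c` advances along the cycle S0 → S1 → S2 → S0 while other symbols loop. Accept at S1.
A 3-state machine:
        a   b   c  
>  S0   S0  S0  S1 
 * S1   S1  S1  S2 
   S2   S2  S2  S0 
(> = start, * = accepting)

start=S0; accept=S1; S0-a->S0; S0-b->S0; S0-c->S1; S1-a->S1; S1-b->S1; S1-c->S2; S2-a->S2; S2-b->S2; S2-c->S0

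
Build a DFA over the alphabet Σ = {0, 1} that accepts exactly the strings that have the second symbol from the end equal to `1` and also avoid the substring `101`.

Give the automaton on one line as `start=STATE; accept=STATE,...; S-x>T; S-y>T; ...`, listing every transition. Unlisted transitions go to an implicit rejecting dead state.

start=A; accept=C,D; A-0>A; A-1>B; B-0>C; B-1>D; C-0>A; C-1>E; D-0>C; D-1>D; E-0>E; E-1>E

Run two small machines in parallel and take their product. The first has 7 states tracking the last 2 symbols read; the second has 4 states tracking partial matches of the forbidden pattern `101`. A product state is a pair (one from each), accepting exactly when both do. After merging equivalent states the machine shrinks.
       0  1 
>  A   A  B 
   B   C  D 
 * C   A  E 
 * D   C  D 
   E   E  E 
(> = start, * = accepting)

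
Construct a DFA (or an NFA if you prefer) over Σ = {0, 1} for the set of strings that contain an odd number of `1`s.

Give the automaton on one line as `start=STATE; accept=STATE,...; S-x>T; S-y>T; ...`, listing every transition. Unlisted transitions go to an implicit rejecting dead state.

The only thing that matters is how many `1`s have appeared, reduced mod 2. Use one state per residue: s0 for 0, …, s1 for 1. Reading `1` moves to the next residue; anything else stays put. s1 is accepting.
        0   1  
>  s0   s0  s1 
 * s1   s1  s0 
(> = start, * = accepting)

start=s0; accept=s1; s0-0>s0; s0-1>s1; s1-0>s1; s1-1>s0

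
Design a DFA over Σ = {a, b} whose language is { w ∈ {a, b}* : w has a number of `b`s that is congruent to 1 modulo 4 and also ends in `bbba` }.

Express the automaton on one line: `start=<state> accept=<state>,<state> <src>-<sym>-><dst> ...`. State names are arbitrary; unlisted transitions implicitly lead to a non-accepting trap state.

start=q0 accept=q7 q0-a->q0 q0-b->q1 q1-a->q1 q1-b->q2 q2-a->q2 q2-b->q3 q3-a->q4 q3-b->q5 q4-a->q4 q4-b->q0 q5-a->q0 q5-b->q6 q6-a->q7 q6-b->q2 q7-a->q1 q7-b->q2

Handle the two conditions separately and then intersect. The first has 4 states tracking the count of `b`s modulo 4; the second has 5 states tracking how much of the suffix `bbba` has currently been matched. A product state is a pair (one from each), accepting exactly when both do. After merging equivalent states the machine shrinks.
An 8-state machine:
        a   b  
>  q0   q0  q1 
   q1   q1  q2 
   q2   q2  q3 
   q3   q4  q5 
   q4   q4  q0 
   q5   q0  q6 
   q6   q7  q2 
 * q7   q1  q2 
(> = start, * = accepting)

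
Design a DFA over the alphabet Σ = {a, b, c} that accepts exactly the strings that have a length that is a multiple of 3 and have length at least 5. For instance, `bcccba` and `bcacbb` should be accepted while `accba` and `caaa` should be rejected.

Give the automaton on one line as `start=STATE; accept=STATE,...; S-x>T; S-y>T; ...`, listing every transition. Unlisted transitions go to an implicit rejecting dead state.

Build one automaton per condition and run them in lockstep. One (3 states) tracks the input length modulo 3; the other (7 states) tracks the input length, saturating at 6. Each combined state is a pair, one component from each; accept when both components accept. Minimizing collapses redundant product states.
A 7-state machine:
        a   b   c  
>  q0   q1  q1  q1 
   q1   q2  q2  q2 
   q2   q3  q3  q3 
   q3   q4  q4  q4 
   q4   q5  q5  q5 
   q5   q6  q6  q6 
 * q6   q4  q4  q4 
(> = start, * = accepting)

start=q0; accept=q6; q0-a>q1; q0-b>q1; q0-c>q1; q1-a>q2; q1-b>q2; q1-c>q2; q2-a>q3; q2-b>q3; q2-c>q3; q3-a>q4; q3-b>q4; q3-c>q4; q4-a>q5; q4-b>q5; q4-c>q5; q5-a>q6; q5-b>q6; q5-c>q6; q6-a>q4; q6-b>q4; q6-c>q4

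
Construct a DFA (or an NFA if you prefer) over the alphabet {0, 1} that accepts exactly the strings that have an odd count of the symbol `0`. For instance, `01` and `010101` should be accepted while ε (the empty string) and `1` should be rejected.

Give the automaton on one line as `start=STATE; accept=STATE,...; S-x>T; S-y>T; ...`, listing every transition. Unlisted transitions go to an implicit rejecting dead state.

start=S0; accept=S1; S0-0>S1; S0-1>S0; S1-0>S0; S1-1>S1

Keep the running count of `0`s modulo 2: each `0` advances along the cycle S0 → S1 → S0 while other symbols loop. Accept at S1.
With 2 states:
        0   1  
>  S0   S1  S0 
 * S1   S0  S1 
(> = start, * = accepting)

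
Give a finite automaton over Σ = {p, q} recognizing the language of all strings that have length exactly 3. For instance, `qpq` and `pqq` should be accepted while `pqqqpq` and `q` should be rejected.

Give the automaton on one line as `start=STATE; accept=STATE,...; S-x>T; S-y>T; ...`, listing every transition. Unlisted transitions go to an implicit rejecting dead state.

Count input length up to 4: every symbol moves from S0 toward S4, which means 'more than 3' and absorbs. Accept from {S3}.
A 5-state machine:
        p   q  
>  S0   S1  S1 
   S1   S2  S2 
   S2   S3  S3 
 * S3   S4  S4 
   S4   S4  S4 
(> = start, * = accepting)

start=S0; accept=S3; S0-p>S1; S0-q>S1; S1-p>S2; S1-q>S2; S2-p>S3; S2-q>S3; S3-p>S4; S3-q>S4; S4-p>S4; S4-q>S4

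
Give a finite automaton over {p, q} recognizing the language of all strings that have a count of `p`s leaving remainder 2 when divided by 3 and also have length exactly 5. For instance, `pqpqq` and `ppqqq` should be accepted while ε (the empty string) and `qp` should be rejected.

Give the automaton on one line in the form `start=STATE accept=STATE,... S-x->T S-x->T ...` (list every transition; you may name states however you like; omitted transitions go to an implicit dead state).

Build one automaton per condition and run them in lockstep. One (3 states) tracks the count of `p`s modulo 3; the other (7 states) tracks the input length, saturating at 6. Each combined state is a pair, one component from each; accept when both components accept.
An 18-state machine:
          p    q  
>  S0     S1   S2 
   S1     S3   S4 
   S2     S4   S5 
   S3     S6   S7 
   S4     S7   S8 
   S5     S8   S6 
   S6     S9  S10 
   S7    S10  S11 
   S8    S11   S9 
   S9    S12  S13 
   S10   S13  S14 
   S11   S14  S12 
 * S12   S15  S16 
   S13   S16  S17 
   S14   S17  S15 
   S15   S17  S15 
   S16   S15  S16 
   S17   S16  S17 
(> = start, * = accepting)

start=S0 accept=S12 S0-p->S1 S0-q->S2 S1-p->S3 S1-q->S4 S2-p->S4 S2-q->S5 S3-p->S6 S3-q->S7 S4-p->S7 S4-q->S8 S5-p->S8 S5-q->S6 S6-p->S9 S6-q->S10 S7-p->S10 S7-q->S11 S8-p->S11 S8-q->S9 S9-p->S12 S9-q->S13 S10-p->S13 S10-q->S14 S11-p->S14 S11-q->S12 S12-p->S15 S12-q->S16 S13-p->S16 S13-q->S17 S14-p->S17 S14-q->S15 S15-p->S17 S15-q->S15 S16-p->S15 S16-q->S16 S17-p->S16 S17-q->S17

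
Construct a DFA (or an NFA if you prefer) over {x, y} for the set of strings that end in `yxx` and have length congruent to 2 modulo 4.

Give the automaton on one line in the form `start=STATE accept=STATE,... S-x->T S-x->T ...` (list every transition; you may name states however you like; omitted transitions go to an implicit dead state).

start=q0 accept=q6 q0-x->q1 q0-y->q1 q1-x->q2 q1-y->q2 q2-x->q3 q2-y->q3 q3-x->q0 q3-y->q4 q4-x->q5 q4-y->q1 q5-x->q6 q5-y->q2 q6-x->q3 q6-y->q3

Handle the two conditions separately and then intersect. One (4 states) tracks how much of the suffix `yxx` has currently been matched; the other (4 states) tracks the input length modulo 4. Each combined state is a pair, one component from each; accept when both components accept. After merging equivalent states the machine shrinks.
7 states suffice.
        x   y  
>  q0   q1  q1 
   q1   q2  q2 
   q2   q3  q3 
   q3   q0  q4 
   q4   q5  q1 
   q5   q6  q2 
 * q6   q3  q3 
(> = start, * = accepting)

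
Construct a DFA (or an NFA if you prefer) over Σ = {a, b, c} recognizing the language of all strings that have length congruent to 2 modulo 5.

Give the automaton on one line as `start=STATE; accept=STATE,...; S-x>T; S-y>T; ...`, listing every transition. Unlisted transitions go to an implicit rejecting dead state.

Count input length modulo 5: every symbol advances one step around the cycle q0 → q1 → q2 → q3 → q4 → q0. Accept at q2.
With 5 states:
        a   b   c  
>  q0   q1  q1  q1 
   q1   q2  q2  q2 
 * q2   q3  q3  q3 
   q3   q4  q4  q4 
   q4   q0  q0  q0 
(> = start, * = accepting)

start=q0; accept=q2; q0-a>q1; q0-b>q1; q0-c>q1; q1-a>q2; q1-b>q2; q1-c>q2; q2-a>q3; q2-b>q3; q2-c>q3; q3-a>q4; q3-b>q4; q3-c>q4; q4-a>q0; q4-b>q0; q4-c>q0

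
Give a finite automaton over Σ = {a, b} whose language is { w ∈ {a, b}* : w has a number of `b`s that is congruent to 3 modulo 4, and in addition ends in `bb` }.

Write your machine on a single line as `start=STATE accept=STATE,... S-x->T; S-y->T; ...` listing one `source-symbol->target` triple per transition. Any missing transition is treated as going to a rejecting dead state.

start=S0; accept=S4; S0-a->S0; S0-b->S1; S1-a->S1; S1-b->S2; S2-a->S3; S2-b->S4; S3-a->S3; S3-b->S5; S4-a->S5; S4-b->S0; S5-a->S5; S5-b->S0

Build one automaton per condition and run them in lockstep. One (4 states) tracks the count of `b`s modulo 4; the other (3 states) tracks how much of the suffix `bb` has currently been matched. Each combined state is a pair, one component from each; accept when both components accept. Minimizing collapses redundant product states.
With 6 states:
        a   b  
>  S0   S0  S1 
   S1   S1  S2 
   S2   S3  S4 
   S3   S3  S5 
 * S4   S5  S0 
   S5   S5  S0 
(> = start, * = accepting)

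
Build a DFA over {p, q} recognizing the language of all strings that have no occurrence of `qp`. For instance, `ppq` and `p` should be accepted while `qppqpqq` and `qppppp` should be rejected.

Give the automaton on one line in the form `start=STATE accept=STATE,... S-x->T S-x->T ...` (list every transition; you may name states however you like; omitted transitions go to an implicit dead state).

Track partial matches of the forbidden pattern `qp`. State S2 is a dead state reached once `qp` has occurred; every other state accepts. S0 means no part of `qp` is currently matched.
With 3 states:
        p   q  
>* S0   S0  S1 
 * S1   S2  S1 
   S2   S2  S2 
(> = start, * = accepting)

start=S0 accept=S0,S1 S0-p->S0 S0-q->S1 S1-p->S2 S1-q->S1 S2-p->S2 S2-q->S2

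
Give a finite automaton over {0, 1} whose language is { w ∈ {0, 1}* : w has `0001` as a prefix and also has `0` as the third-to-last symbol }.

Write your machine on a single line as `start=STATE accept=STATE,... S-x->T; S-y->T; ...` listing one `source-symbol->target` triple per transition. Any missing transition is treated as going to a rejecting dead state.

start=s0; accept=s5,s6,s7,s12; s0-0->s1; s0-1->s2; s1-0->s3; s1-1->s2; s2-0->s2; s2-1->s2; s3-0->s4; s3-1->s2; s4-0->s2; s4-1->s5; s5-0->s6; s5-1->s7; s6-0->s8; s6-1->s9; s7-0->s10; s7-1->s11; s8-0->s12; s8-1->s5; s9-0->s6; s9-1->s7; s10-0->s8; s10-1->s9; s11-0->s10; s11-1->s11; s12-0->s12; s12-1->s5

Run two small machines in parallel and take their product. One (6 states) tracks whether the input so far still matches the prefix `0001`; the other (15 states) tracks the last 3 symbols read. Each combined state is a pair, one component from each; accept when both components accept. Equivalent product states are then merged.
With 13 states:
          0    1  
>  s0     s1   s2 
   s1     s3   s2 
   s2     s2   s2 
   s3     s4   s2 
   s4     s2   s5 
 * s5     s6   s7 
 * s6     s8   s9 
 * s7    s10  s11 
   s8    s12   s5 
   s9     s6   s7 
   s10    s8   s9 
   s11   s10  s11 
 * s12   s12   s5 
(> = start, * = accepting)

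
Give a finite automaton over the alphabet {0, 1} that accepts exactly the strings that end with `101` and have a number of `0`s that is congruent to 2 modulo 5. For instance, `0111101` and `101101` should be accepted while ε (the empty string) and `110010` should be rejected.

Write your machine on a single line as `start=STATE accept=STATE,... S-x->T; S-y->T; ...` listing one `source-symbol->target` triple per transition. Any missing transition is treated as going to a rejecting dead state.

start=S0; accept=S7; S0-0->S1; S0-1->S0; S1-0->S2; S1-1->S3; S2-0->S4; S2-1->S2; S3-0->S5; S3-1->S3; S4-0->S6; S4-1->S4; S5-0->S4; S5-1->S7; S6-0->S0; S6-1->S6; S7-0->S4; S7-1->S2

Handle the two conditions separately and then intersect. One (4 states) tracks how much of the suffix `101` has currently been matched; the other (5 states) tracks the count of `0`s modulo 5. Each combined state is a pair, one component from each; accept when both components accept. Minimizing collapses redundant product states.
        0   1  
>  S0   S1  S0 
   S1   S2  S3 
   S2   S4  S2 
   S3   S5  S3 
   S4   S6  S4 
   S5   S4  S7 
   S6   S0  S6 
 * S7   S4  S2 
(> = start, * = accepting)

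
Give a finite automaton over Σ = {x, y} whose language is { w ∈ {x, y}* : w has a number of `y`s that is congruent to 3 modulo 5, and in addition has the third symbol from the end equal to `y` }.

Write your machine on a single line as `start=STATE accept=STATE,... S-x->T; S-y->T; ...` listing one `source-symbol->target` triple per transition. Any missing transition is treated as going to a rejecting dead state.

Handle the two conditions separately and then intersect. One (5 states) tracks the count of `y`s modulo 5; the other (15 states) tracks the last 3 symbols read. Each combined state is a pair, one component from each; accept when both components accept. After merging equivalent states the machine shrinks.
          x    y  
>  S0     S0   S1 
   S1     S2   S3 
   S2     S2   S4 
   S3     S5   S6 
   S4     S5   S7 
   S5     S8   S9 
 * S6    S10  S11 
   S7    S10  S11 
   S8     S8  S12 
 * S9    S13  S11 
 * S10   S14  S11 
   S11   S11   S0 
   S12   S13  S11 
   S13   S14  S11 
 * S14   S15  S11 
   S15   S15  S11 
(> = start, * = accepting)

start=S0; accept=S6,S9,S10,S14; S0-x->S0; S0-y->S1; S1-x->S2; S1-y->S3; S2-x->S2; S2-y->S4; S3-x->S5; S3-y->S6; S4-x->S5; S4-y->S7; S5-x->S8; S5-y->S9; S6-x->S10; S6-y->S11; S7-x->S10; S7-y->S11; S8-x->S8; S8-y->S12; S9-x->S13; S9-y->S11; S10-x->S14; S10-y->S11; S11-x->S11; S11-y->S0; S12-x->S13; S12-y->S11; S13-x->S14; S13-y->S11; S14-x->S15; S14-y->S11; S15-x->S15; S15-y->S11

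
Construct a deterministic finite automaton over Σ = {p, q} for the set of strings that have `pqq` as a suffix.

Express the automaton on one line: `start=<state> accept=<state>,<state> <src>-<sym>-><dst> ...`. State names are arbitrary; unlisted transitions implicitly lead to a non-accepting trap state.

Remember how much of `pqq` the current input suffix matches. State S0 means no match yet; S1 means the last symbol is `p`; S2 means the last 2 symbols are `pq`; S3 means the last 3 symbols are `pqq`. Only S3 accepts. On a mismatch, fall back to the longest proper suffix that is still a prefix of `pqq`.
A 4-state machine:
        p   q  
>  S0   S1  S0 
   S1   S1  S2 
   S2   S1  S3 
 * S3   S1  S0 
(> = start, * = accepting)

start=S0 accept=S3 S0-p->S1 S0-q->S0 S1-p->S1 S1-q->S2 S2-p->S1 S2-q->S3 S3-p->S1 S3-q->S0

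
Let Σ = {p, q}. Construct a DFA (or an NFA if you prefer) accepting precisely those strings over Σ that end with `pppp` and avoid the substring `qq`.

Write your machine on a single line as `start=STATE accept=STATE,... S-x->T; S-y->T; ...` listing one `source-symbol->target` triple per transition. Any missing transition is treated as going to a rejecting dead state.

Build one automaton per condition and run them in lockstep. The first has 5 states tracking how much of the suffix `pppp` has currently been matched; the second has 3 states tracking partial matches of the forbidden pattern `qq`. A product state is a pair (one from each), accepting exactly when both do. Equivalent product states are then merged.
A 7-state machine:
       p  q 
>  A   B  C 
   B   D  C 
   C   B  E 
   D   F  C 
   E   E  E 
   F   G  C 
 * G   G  C 
(> = start, * = accepting)

start=A; accept=G; A-p->B; A-q->C; B-p->D; B-q->C; C-p->B; C-q->E; D-p->F; D-q->C; E-p->E; E-q->E; F-p->G; F-q->C; G-p->G; G-q->C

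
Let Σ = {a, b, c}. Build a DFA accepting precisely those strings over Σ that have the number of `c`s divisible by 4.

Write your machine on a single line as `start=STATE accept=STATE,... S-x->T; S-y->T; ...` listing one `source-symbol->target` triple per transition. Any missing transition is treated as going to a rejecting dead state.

Keep the running count of `c`s modulo 4: each `c` advances along the cycle s0 → s1 → s2 → s3 → s0 while other symbols loop. Accept at s0.
4 states suffice.
        a   b   c  
>* s0   s0  s0  s1 
   s1   s1  s1  s2 
   s2   s2  s2  s3 
   s3   s3  s3  s0 
(> = start, * = accepting)

start=s0; accept=s0; s0-a->s0; s0-b->s0; s0-c->s1; s1-a->s1; s1-b->s1; s1-c->s2; s2-a->s2; s2-b->s2; s2-c->s3; s3-a->s3; s3-b->s3; s3-c->s0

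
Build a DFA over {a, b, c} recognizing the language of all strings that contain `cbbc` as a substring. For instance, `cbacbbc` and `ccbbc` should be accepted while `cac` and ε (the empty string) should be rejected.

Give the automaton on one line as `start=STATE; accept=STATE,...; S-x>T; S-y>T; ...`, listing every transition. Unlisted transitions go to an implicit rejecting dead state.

start=q0; accept=q4; q0-a>q0; q0-b>q0; q0-c>q1; q1-a>q0; q1-b>q2; q1-c>q1; q2-a>q0; q2-b>q3; q2-c>q1; q3-a>q0; q3-b>q0; q3-c>q4; q4-a>q4; q4-b>q4; q4-c>q4

States q0..q3 record the length of the longest prefix of `cbbc` that matches the current input suffix. Reaching q4 means `cbbc` has been seen, and we stay there forever. Accept from q4.
With 5 states:
        a   b   c  
>  q0   q0  q0  q1 
   q1   q0  q2  q1 
   q2   q0  q3  q1 
   q3   q0  q0  q4 
 * q4   q4  q4  q4 
(> = start, * = accepting)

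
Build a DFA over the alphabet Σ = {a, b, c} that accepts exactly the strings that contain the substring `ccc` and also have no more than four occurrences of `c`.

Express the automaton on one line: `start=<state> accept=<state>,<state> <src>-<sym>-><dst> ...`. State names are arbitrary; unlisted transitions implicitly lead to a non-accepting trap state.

Build one automaton per condition and run them in lockstep. The first has 4 states tracking whether and how much of `ccc` has been seen; the second has 6 states tracking the count of `c`s, saturating at 5. A product state is a pair (one from each), accepting exactly when both do.
18 states suffice.
          a    b    c  
>  q0     q0   q0   q1 
   q1     q2   q2   q3 
   q2     q2   q2   q4 
   q3     q5   q5   q6 
   q4     q5   q5   q7 
   q5     q5   q5   q8 
 * q6     q6   q6   q9 
   q7    q10  q10   q9 
   q8    q10  q10  q11 
 * q9     q9   q9  q12 
   q10   q10  q10  q13 
   q11   q14  q14  q12 
   q12   q12  q12  q12 
   q13   q14  q14  q15 
   q14   q14  q14  q16 
   q15   q17  q17  q12 
   q16   q17  q17  q15 
   q17   q17  q17  q16 
(> = start, * = accepting)

start=q0 accept=q6,q9 q0-a->q0 q0-b->q0 q0-c->q1 q1-a->q2 q1-b->q2 q1-c->q3 q2-a->q2 q2-b->q2 q2-c->q4 q3-a->q5 q3-b->q5 q3-c->q6 q4-a->q5 q4-b->q5 q4-c->q7 q5-a->q5 q5-b->q5 q5-c->q8 q6-a->q6 q6-b->q6 q6-c->q9 q7-a->q10 q7-b->q10 q7-c->q9 q8-a->q10 q8-b->q10 q8-c->q11 q9-a->q9 q9-b->q9 q9-c->q12 q10-a->q10 q10-b->q10 q10-c->q13 q11-a->q14 q11-b->q14 q11-c->q12 q12-a->q12 q12-b->q12 q12-c->q12 q13-a->q14 q13-b->q14 q13-c->q15 q14-a->q14 q14-b->q14 q14-c->q16 q15-a->q17 q15-b->q17 q15-c->q12 q16-a->q17 q16-b->q17 q16-c->q15 q17-a->q17 q17-b->q17 q17-c->q16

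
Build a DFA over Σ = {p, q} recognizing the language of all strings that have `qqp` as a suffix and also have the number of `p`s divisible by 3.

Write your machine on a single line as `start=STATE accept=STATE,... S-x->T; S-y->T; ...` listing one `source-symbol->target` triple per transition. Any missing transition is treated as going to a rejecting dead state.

Build one automaton per condition and run them in lockstep. One (4 states) tracks how much of the suffix `qqp` has currently been matched; the other (3 states) tracks the count of `p`s modulo 3. Each combined state is a pair, one component from each; accept when both components accept. Minimizing collapses redundant product states.
        p   q  
>  S0   S1  S0 
   S1   S2  S1 
   S2   S0  S3 
   S3   S0  S4 
   S4   S5  S4 
 * S5   S1  S0 
(> = start, * = accepting)

start=S0; accept=S5; S0-p->S1; S0-q->S0; S1-p->S2; S1-q->S1; S2-p->S0; S2-q->S3; S3-p->S0; S3-q->S4; S4-p->S5; S4-q->S4; S5-p->S1; S5-q->S0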